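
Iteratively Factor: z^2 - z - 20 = (z + 4)*(z - 5)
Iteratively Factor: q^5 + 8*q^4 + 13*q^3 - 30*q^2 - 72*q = (q + 4)*(q^4 + 4*q^3 - 3*q^2 - 18*q) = (q + 3)*(q + 4)*(q^3 + q^2 - 6*q) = (q - 2)*(q + 3)*(q + 4)*(q^2 + 3*q) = (q - 2)*(q + 3)^2*(q + 4)*(q)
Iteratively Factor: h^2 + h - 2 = (h + 2)*(h - 1)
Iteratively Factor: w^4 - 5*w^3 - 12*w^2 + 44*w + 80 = (w - 4)*(w^3 - w^2 - 16*w - 20) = (w - 5)*(w - 4)*(w^2 + 4*w + 4) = (w - 5)*(w - 4)*(w + 2)*(w + 2)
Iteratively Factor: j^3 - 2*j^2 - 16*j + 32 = (j - 2)*(j^2 - 16) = (j - 2)*(j + 4)*(j - 4)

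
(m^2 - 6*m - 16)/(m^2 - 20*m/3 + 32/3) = 3*(m^2 - 6*m - 16)/(3*m^2 - 20*m + 32)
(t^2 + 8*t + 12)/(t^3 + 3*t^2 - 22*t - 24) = (t + 2)/(t^2 - 3*t - 4)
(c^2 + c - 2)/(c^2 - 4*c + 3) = (c + 2)/(c - 3)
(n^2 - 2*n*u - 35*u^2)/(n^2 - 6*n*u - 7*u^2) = (n + 5*u)/(n + u)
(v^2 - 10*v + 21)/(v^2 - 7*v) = (v - 3)/v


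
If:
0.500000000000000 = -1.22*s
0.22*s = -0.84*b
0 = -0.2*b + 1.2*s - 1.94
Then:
No Solution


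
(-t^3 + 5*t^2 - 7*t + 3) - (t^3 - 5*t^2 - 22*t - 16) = -2*t^3 + 10*t^2 + 15*t + 19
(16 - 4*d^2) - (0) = 16 - 4*d^2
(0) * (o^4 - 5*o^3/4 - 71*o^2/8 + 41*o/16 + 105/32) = 0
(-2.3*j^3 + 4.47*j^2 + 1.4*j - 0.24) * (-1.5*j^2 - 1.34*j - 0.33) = 3.45*j^5 - 3.623*j^4 - 7.3308*j^3 - 2.9911*j^2 - 0.1404*j + 0.0792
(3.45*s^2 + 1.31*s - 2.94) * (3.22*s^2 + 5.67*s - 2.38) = 11.109*s^4 + 23.7797*s^3 - 10.2501*s^2 - 19.7876*s + 6.9972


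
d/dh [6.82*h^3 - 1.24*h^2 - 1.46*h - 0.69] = 20.46*h^2 - 2.48*h - 1.46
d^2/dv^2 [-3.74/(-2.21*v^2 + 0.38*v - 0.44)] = (-36.533068*v^2 + 6.281704*v + 3.74*(4.42*v - 0.38)*(8.84*v - 0.76) - 7.273552)/(2.21*v^2 - 0.38*v + 0.44)^3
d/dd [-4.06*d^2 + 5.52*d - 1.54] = 5.52 - 8.12*d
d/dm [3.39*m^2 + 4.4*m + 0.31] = 6.78*m + 4.4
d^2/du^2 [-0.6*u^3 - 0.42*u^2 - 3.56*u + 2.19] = -3.6*u - 0.84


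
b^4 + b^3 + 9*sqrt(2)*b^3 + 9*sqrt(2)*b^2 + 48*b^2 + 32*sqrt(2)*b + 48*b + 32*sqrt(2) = (b + 1)*(b + sqrt(2))*(b + 4*sqrt(2))^2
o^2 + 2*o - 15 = (o - 3)*(o + 5)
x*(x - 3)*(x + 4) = x^3 + x^2 - 12*x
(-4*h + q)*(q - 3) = -4*h*q + 12*h + q^2 - 3*q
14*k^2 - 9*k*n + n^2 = (-7*k + n)*(-2*k + n)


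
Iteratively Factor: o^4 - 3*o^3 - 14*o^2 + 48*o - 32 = (o - 4)*(o^3 + o^2 - 10*o + 8) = (o - 4)*(o + 4)*(o^2 - 3*o + 2) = (o - 4)*(o - 1)*(o + 4)*(o - 2)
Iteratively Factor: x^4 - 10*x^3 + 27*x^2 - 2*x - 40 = (x - 5)*(x^3 - 5*x^2 + 2*x + 8) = (x - 5)*(x - 4)*(x^2 - x - 2) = (x - 5)*(x - 4)*(x - 2)*(x + 1)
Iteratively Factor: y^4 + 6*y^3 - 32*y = (y - 2)*(y^3 + 8*y^2 + 16*y) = (y - 2)*(y + 4)*(y^2 + 4*y) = y*(y - 2)*(y + 4)*(y + 4)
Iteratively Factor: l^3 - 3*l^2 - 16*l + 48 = (l - 3)*(l^2 - 16) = (l - 3)*(l + 4)*(l - 4)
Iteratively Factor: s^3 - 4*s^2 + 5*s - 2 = (s - 1)*(s^2 - 3*s + 2) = (s - 1)^2*(s - 2)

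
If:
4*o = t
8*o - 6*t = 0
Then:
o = 0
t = 0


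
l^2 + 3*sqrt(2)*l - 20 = (l - 2*sqrt(2))*(l + 5*sqrt(2))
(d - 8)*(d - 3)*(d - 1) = d^3 - 12*d^2 + 35*d - 24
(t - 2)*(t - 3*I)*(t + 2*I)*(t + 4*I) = t^4 - 2*t^3 + 3*I*t^3 + 10*t^2 - 6*I*t^2 - 20*t + 24*I*t - 48*I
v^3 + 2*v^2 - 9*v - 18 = (v - 3)*(v + 2)*(v + 3)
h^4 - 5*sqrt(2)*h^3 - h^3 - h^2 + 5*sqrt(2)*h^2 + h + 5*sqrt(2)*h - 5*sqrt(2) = (h - 1)^2*(h + 1)*(h - 5*sqrt(2))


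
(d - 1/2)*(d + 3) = d^2 + 5*d/2 - 3/2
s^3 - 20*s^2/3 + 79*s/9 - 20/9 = (s - 5)*(s - 4/3)*(s - 1/3)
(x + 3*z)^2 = x^2 + 6*x*z + 9*z^2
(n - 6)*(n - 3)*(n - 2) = n^3 - 11*n^2 + 36*n - 36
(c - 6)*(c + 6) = c^2 - 36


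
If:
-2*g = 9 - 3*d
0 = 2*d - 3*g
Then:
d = 27/5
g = 18/5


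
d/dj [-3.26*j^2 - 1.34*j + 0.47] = -6.52*j - 1.34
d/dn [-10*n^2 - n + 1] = -20*n - 1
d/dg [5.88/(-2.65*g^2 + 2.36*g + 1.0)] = (31.164*g - 13.8768)/(-2.65*g^2 + 2.36*g + 1.0)^2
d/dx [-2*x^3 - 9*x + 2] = -6*x^2 - 9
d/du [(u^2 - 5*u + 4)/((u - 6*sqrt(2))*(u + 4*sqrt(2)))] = (-2*sqrt(2)*u^2 + 5*u^2 - 104*u + 8*sqrt(2) + 240)/(u^4 - 4*sqrt(2)*u^3 - 88*u^2 + 192*sqrt(2)*u + 2304)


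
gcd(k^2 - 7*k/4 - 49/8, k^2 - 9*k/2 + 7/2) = k - 7/2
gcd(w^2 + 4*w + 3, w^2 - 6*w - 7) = w + 1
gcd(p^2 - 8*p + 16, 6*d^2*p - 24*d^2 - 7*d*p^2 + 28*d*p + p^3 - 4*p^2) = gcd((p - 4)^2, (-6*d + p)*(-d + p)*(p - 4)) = p - 4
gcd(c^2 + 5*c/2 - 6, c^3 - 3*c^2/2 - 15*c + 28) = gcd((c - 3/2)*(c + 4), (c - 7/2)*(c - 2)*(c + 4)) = c + 4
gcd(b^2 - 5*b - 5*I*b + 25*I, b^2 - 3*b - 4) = 1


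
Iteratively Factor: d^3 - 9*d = (d + 3)*(d^2 - 3*d) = d*(d + 3)*(d - 3)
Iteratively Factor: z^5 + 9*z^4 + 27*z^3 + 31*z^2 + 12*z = (z + 3)*(z^4 + 6*z^3 + 9*z^2 + 4*z) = (z + 1)*(z + 3)*(z^3 + 5*z^2 + 4*z) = (z + 1)*(z + 3)*(z + 4)*(z^2 + z) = z*(z + 1)*(z + 3)*(z + 4)*(z + 1)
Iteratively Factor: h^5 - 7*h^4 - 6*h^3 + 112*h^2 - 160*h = (h)*(h^4 - 7*h^3 - 6*h^2 + 112*h - 160) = h*(h - 4)*(h^3 - 3*h^2 - 18*h + 40) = h*(h - 5)*(h - 4)*(h^2 + 2*h - 8) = h*(h - 5)*(h - 4)*(h - 2)*(h + 4)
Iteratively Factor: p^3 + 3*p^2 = (p + 3)*(p^2) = p*(p + 3)*(p)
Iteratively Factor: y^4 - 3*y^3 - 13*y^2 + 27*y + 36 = (y + 1)*(y^3 - 4*y^2 - 9*y + 36) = (y + 1)*(y + 3)*(y^2 - 7*y + 12) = (y - 3)*(y + 1)*(y + 3)*(y - 4)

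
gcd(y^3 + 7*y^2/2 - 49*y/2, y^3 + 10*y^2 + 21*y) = y^2 + 7*y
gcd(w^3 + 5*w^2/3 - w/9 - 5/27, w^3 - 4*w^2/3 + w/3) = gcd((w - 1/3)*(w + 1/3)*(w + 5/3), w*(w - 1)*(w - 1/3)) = w - 1/3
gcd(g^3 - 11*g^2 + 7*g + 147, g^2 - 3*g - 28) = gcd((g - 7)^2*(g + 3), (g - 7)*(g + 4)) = g - 7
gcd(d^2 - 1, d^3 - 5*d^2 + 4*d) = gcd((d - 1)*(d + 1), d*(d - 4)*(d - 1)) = d - 1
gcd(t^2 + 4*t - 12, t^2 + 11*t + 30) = t + 6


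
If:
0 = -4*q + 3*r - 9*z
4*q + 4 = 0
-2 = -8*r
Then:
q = -1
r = 1/4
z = 19/36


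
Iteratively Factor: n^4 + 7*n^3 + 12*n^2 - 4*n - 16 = (n - 1)*(n^3 + 8*n^2 + 20*n + 16) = (n - 1)*(n + 2)*(n^2 + 6*n + 8) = (n - 1)*(n + 2)^2*(n + 4)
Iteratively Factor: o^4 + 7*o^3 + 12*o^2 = (o + 3)*(o^3 + 4*o^2) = o*(o + 3)*(o^2 + 4*o) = o^2*(o + 3)*(o + 4)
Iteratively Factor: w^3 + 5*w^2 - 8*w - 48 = (w + 4)*(w^2 + w - 12) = (w + 4)^2*(w - 3)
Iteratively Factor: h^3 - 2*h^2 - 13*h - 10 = (h + 2)*(h^2 - 4*h - 5) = (h + 1)*(h + 2)*(h - 5)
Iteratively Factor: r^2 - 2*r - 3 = (r + 1)*(r - 3)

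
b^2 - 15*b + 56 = (b - 8)*(b - 7)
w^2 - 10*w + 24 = (w - 6)*(w - 4)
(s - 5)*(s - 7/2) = s^2 - 17*s/2 + 35/2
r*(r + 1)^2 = r^3 + 2*r^2 + r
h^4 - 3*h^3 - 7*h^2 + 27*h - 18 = (h - 3)*(h - 2)*(h - 1)*(h + 3)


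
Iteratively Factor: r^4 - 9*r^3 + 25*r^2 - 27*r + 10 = (r - 2)*(r^3 - 7*r^2 + 11*r - 5) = (r - 2)*(r - 1)*(r^2 - 6*r + 5) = (r - 2)*(r - 1)^2*(r - 5)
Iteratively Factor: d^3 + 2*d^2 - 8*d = (d + 4)*(d^2 - 2*d) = d*(d + 4)*(d - 2)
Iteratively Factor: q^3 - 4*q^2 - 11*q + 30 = (q + 3)*(q^2 - 7*q + 10) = (q - 2)*(q + 3)*(q - 5)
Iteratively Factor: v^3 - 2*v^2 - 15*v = (v + 3)*(v^2 - 5*v) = v*(v + 3)*(v - 5)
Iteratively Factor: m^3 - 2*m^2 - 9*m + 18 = (m + 3)*(m^2 - 5*m + 6) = (m - 2)*(m + 3)*(m - 3)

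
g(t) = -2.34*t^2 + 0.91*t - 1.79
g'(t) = 0.91 - 4.68*t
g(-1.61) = -9.32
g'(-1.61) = 8.44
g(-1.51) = -8.50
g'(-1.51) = 7.98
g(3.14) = -22.00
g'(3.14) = -13.79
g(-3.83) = -39.60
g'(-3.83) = 18.83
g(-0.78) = -3.92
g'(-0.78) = 4.56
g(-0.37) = -2.45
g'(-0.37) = 2.64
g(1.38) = -4.99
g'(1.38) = -5.55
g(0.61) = -2.11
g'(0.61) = -1.94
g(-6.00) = -91.49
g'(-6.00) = 28.99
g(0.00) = -1.79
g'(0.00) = 0.91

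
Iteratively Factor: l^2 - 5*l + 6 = (l - 3)*(l - 2)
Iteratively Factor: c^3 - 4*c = (c - 2)*(c^2 + 2*c) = (c - 2)*(c + 2)*(c)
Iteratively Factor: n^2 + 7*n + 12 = (n + 4)*(n + 3)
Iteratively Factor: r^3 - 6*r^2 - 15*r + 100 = (r - 5)*(r^2 - r - 20) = (r - 5)^2*(r + 4)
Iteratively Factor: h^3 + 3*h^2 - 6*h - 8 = (h + 1)*(h^2 + 2*h - 8) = (h + 1)*(h + 4)*(h - 2)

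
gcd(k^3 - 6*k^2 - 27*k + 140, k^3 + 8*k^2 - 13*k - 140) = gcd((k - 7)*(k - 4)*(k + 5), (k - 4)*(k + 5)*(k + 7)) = k^2 + k - 20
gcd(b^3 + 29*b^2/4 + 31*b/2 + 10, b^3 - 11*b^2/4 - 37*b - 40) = b^2 + 21*b/4 + 5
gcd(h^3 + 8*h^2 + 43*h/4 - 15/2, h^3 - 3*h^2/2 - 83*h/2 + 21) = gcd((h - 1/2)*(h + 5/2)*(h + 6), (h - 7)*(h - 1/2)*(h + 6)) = h^2 + 11*h/2 - 3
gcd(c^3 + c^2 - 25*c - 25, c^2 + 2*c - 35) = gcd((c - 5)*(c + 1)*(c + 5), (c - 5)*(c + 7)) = c - 5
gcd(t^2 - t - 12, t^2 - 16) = t - 4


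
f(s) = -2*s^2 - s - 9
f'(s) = -4*s - 1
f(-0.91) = -9.75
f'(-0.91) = 2.64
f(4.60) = -55.92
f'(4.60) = -19.40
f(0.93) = -11.66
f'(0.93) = -4.72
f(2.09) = -19.83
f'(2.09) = -9.36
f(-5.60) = -66.12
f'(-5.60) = 21.40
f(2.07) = -19.64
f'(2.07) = -9.28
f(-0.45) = -8.96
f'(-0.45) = 0.80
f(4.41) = -52.31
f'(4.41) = -18.64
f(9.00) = -180.00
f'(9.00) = -37.00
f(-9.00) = -162.00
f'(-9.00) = 35.00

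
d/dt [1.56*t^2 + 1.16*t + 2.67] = 3.12*t + 1.16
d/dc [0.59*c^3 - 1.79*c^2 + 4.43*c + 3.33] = 1.77*c^2 - 3.58*c + 4.43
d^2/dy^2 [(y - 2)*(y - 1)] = 2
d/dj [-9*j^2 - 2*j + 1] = -18*j - 2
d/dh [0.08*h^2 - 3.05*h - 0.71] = 0.16*h - 3.05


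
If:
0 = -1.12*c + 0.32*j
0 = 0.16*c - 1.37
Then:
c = 8.56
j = 29.97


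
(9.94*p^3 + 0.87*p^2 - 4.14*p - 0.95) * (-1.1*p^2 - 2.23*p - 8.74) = -10.934*p^5 - 23.1232*p^4 - 84.2617*p^3 + 2.6734*p^2 + 38.3021*p + 8.303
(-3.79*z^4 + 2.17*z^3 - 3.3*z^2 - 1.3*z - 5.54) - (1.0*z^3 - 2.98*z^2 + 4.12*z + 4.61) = -3.79*z^4 + 1.17*z^3 - 0.32*z^2 - 5.42*z - 10.15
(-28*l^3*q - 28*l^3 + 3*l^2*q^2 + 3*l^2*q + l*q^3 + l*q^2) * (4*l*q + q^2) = -112*l^4*q^2 - 112*l^4*q - 16*l^3*q^3 - 16*l^3*q^2 + 7*l^2*q^4 + 7*l^2*q^3 + l*q^5 + l*q^4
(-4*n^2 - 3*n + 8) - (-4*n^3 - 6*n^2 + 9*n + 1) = 4*n^3 + 2*n^2 - 12*n + 7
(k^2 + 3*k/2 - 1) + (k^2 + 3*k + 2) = 2*k^2 + 9*k/2 + 1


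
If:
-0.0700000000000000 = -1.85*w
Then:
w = 0.04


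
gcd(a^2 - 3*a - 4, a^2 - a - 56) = 1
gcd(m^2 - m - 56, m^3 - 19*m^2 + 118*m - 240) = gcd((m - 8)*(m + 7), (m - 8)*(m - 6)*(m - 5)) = m - 8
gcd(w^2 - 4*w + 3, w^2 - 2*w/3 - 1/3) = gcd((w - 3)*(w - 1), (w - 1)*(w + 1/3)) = w - 1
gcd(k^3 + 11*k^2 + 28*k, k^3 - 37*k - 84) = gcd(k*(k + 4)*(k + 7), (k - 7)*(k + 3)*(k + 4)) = k + 4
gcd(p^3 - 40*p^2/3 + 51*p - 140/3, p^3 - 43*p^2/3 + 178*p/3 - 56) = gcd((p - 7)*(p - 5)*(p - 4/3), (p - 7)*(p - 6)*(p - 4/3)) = p^2 - 25*p/3 + 28/3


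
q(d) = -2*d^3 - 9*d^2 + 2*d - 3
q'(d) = -6*d^2 - 18*d + 2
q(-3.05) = -36.08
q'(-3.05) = 1.09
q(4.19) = -299.75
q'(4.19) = -178.76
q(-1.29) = -16.26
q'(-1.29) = 15.24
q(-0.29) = -4.29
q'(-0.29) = 6.72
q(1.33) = -20.97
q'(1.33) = -32.55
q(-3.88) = -29.43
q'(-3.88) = -18.49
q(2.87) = -118.67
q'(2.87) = -99.08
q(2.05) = -53.95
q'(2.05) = -60.12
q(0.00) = -3.00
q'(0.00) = 2.00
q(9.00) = -2172.00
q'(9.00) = -646.00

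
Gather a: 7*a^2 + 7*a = 7*a^2 + 7*a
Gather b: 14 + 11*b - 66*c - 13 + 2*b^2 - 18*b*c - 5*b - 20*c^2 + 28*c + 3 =2*b^2 + b*(6 - 18*c) - 20*c^2 - 38*c + 4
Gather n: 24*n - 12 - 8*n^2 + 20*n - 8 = -8*n^2 + 44*n - 20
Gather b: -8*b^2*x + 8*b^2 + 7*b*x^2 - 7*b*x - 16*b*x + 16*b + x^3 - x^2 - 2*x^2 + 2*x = b^2*(8 - 8*x) + b*(7*x^2 - 23*x + 16) + x^3 - 3*x^2 + 2*x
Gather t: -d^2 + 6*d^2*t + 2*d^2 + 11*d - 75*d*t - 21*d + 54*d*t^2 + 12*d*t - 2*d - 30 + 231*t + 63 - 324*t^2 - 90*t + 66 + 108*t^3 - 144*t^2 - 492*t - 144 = d^2 - 12*d + 108*t^3 + t^2*(54*d - 468) + t*(6*d^2 - 63*d - 351) - 45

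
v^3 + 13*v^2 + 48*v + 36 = (v + 1)*(v + 6)^2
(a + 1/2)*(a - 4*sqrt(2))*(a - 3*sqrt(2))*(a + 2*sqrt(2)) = a^4 - 5*sqrt(2)*a^3 + a^3/2 - 4*a^2 - 5*sqrt(2)*a^2/2 - 2*a + 48*sqrt(2)*a + 24*sqrt(2)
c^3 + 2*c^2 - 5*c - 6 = (c - 2)*(c + 1)*(c + 3)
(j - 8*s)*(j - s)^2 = j^3 - 10*j^2*s + 17*j*s^2 - 8*s^3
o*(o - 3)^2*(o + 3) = o^4 - 3*o^3 - 9*o^2 + 27*o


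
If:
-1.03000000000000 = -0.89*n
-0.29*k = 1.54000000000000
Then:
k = -5.31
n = 1.16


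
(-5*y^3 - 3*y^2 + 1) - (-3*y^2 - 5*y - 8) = -5*y^3 + 5*y + 9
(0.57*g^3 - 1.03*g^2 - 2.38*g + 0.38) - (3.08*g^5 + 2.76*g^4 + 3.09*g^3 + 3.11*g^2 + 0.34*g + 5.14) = -3.08*g^5 - 2.76*g^4 - 2.52*g^3 - 4.14*g^2 - 2.72*g - 4.76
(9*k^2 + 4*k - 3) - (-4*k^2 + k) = 13*k^2 + 3*k - 3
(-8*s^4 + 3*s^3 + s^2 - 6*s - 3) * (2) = -16*s^4 + 6*s^3 + 2*s^2 - 12*s - 6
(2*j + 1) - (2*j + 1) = 0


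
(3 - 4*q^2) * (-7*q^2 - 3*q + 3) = 28*q^4 + 12*q^3 - 33*q^2 - 9*q + 9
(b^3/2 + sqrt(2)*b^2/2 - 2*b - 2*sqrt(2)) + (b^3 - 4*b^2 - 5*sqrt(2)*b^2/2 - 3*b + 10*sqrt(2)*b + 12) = 3*b^3/2 - 4*b^2 - 2*sqrt(2)*b^2 - 5*b + 10*sqrt(2)*b - 2*sqrt(2) + 12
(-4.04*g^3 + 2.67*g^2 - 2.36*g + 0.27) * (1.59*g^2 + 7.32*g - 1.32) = -6.4236*g^5 - 25.3275*g^4 + 21.1248*g^3 - 20.3703*g^2 + 5.0916*g - 0.3564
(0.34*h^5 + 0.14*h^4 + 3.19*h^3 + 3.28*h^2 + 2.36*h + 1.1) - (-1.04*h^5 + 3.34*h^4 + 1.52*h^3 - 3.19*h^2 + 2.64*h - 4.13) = 1.38*h^5 - 3.2*h^4 + 1.67*h^3 + 6.47*h^2 - 0.28*h + 5.23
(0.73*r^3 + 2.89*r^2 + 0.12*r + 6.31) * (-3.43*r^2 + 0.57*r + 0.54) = -2.5039*r^5 - 9.4966*r^4 + 1.6299*r^3 - 20.0143*r^2 + 3.6615*r + 3.4074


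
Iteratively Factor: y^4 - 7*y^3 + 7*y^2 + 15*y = (y + 1)*(y^3 - 8*y^2 + 15*y) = (y - 5)*(y + 1)*(y^2 - 3*y) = y*(y - 5)*(y + 1)*(y - 3)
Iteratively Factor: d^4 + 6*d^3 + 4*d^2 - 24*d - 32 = (d + 2)*(d^3 + 4*d^2 - 4*d - 16) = (d + 2)*(d + 4)*(d^2 - 4) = (d + 2)^2*(d + 4)*(d - 2)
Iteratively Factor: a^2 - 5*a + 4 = (a - 1)*(a - 4)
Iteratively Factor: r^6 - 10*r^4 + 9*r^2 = (r - 3)*(r^5 + 3*r^4 - r^3 - 3*r^2) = (r - 3)*(r + 1)*(r^4 + 2*r^3 - 3*r^2) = (r - 3)*(r + 1)*(r + 3)*(r^3 - r^2) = r*(r - 3)*(r + 1)*(r + 3)*(r^2 - r) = r^2*(r - 3)*(r + 1)*(r + 3)*(r - 1)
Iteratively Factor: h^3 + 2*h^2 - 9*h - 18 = (h + 3)*(h^2 - h - 6) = (h + 2)*(h + 3)*(h - 3)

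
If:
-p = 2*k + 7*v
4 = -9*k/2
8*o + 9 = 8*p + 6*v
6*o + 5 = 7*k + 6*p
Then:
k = -8/9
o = 556/81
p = 1415/162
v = -161/162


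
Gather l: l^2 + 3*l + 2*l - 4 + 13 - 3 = l^2 + 5*l + 6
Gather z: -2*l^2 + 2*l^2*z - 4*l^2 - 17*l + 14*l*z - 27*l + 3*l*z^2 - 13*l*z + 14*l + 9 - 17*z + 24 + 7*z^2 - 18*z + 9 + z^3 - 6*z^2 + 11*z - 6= -6*l^2 - 30*l + z^3 + z^2*(3*l + 1) + z*(2*l^2 + l - 24) + 36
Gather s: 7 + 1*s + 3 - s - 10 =0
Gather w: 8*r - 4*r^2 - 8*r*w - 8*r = -4*r^2 - 8*r*w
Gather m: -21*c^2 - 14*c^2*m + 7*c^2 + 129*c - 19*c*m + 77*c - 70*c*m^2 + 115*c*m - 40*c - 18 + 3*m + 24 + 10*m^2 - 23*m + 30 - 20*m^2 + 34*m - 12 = -14*c^2 + 166*c + m^2*(-70*c - 10) + m*(-14*c^2 + 96*c + 14) + 24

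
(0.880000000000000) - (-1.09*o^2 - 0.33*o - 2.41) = 1.09*o^2 + 0.33*o + 3.29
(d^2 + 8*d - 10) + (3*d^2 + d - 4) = 4*d^2 + 9*d - 14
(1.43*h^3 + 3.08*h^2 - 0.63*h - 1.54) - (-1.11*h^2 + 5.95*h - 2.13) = 1.43*h^3 + 4.19*h^2 - 6.58*h + 0.59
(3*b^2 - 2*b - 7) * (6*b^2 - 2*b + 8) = 18*b^4 - 18*b^3 - 14*b^2 - 2*b - 56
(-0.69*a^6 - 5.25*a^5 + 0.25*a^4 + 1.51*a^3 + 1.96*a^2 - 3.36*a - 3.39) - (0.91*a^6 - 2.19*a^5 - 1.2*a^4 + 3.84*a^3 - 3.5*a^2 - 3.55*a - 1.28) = -1.6*a^6 - 3.06*a^5 + 1.45*a^4 - 2.33*a^3 + 5.46*a^2 + 0.19*a - 2.11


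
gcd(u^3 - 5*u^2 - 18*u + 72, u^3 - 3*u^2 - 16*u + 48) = u^2 + u - 12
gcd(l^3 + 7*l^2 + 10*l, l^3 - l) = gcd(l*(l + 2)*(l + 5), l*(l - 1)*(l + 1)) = l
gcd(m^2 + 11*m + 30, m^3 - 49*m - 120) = m + 5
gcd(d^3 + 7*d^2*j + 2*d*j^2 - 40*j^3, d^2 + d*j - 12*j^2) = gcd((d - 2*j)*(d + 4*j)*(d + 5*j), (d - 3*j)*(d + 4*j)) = d + 4*j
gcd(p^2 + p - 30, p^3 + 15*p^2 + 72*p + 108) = p + 6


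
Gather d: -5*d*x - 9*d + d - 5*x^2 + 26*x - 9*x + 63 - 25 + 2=d*(-5*x - 8) - 5*x^2 + 17*x + 40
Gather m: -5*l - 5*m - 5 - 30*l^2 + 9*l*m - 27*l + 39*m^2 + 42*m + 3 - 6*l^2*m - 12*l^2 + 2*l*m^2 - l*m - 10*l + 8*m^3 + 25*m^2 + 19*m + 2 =-42*l^2 - 42*l + 8*m^3 + m^2*(2*l + 64) + m*(-6*l^2 + 8*l + 56)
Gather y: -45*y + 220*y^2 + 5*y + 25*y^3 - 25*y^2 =25*y^3 + 195*y^2 - 40*y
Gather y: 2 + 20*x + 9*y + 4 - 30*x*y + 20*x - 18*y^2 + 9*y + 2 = 40*x - 18*y^2 + y*(18 - 30*x) + 8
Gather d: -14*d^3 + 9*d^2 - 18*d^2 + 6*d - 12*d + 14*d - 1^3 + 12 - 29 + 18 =-14*d^3 - 9*d^2 + 8*d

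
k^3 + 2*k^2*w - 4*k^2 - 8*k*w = k*(k - 4)*(k + 2*w)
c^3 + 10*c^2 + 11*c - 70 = (c - 2)*(c + 5)*(c + 7)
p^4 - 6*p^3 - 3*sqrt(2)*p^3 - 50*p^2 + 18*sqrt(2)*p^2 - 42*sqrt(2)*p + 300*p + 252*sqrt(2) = (p - 6)*(p - 7*sqrt(2))*(p + sqrt(2))*(p + 3*sqrt(2))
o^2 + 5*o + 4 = (o + 1)*(o + 4)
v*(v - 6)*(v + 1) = v^3 - 5*v^2 - 6*v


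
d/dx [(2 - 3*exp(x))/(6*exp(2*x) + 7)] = (18*exp(2*x) - 24*exp(x) - 21)*exp(x)/(36*exp(4*x) + 84*exp(2*x) + 49)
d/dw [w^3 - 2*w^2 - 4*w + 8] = 3*w^2 - 4*w - 4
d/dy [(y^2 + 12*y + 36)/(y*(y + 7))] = (-5*y^2 - 72*y - 252)/(y^2*(y^2 + 14*y + 49))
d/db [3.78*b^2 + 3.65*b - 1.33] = 7.56*b + 3.65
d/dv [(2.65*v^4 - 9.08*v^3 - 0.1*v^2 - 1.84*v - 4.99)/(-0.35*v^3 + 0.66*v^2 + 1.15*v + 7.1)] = (-0.9275*v^6 + 3.498*v^5 + 3.1147*v^4 + 53.088*v^3 - 197.5441*v^2 + 5.1668*v - 7.3255)/(0.1225*v^6 - 0.462*v^5 - 0.3694*v^4 - 3.452*v^3 + 10.6945*v^2 + 16.33*v + 50.41)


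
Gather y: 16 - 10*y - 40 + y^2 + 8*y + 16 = y^2 - 2*y - 8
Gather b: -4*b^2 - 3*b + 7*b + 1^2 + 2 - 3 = -4*b^2 + 4*b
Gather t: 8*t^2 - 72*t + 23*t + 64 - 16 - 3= 8*t^2 - 49*t + 45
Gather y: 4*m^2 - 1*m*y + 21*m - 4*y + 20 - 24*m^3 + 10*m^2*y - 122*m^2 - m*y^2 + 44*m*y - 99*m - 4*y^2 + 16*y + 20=-24*m^3 - 118*m^2 - 78*m + y^2*(-m - 4) + y*(10*m^2 + 43*m + 12) + 40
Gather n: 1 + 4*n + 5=4*n + 6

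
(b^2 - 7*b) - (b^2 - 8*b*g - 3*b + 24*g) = 8*b*g - 4*b - 24*g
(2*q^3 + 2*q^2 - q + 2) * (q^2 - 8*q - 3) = 2*q^5 - 14*q^4 - 23*q^3 + 4*q^2 - 13*q - 6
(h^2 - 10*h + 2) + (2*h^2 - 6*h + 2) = 3*h^2 - 16*h + 4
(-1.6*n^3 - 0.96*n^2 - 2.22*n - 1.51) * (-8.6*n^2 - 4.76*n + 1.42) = 13.76*n^5 + 15.872*n^4 + 21.3896*n^3 + 22.19*n^2 + 4.0352*n - 2.1442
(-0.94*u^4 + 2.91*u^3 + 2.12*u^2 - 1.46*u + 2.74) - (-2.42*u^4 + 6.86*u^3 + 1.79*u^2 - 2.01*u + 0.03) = 1.48*u^4 - 3.95*u^3 + 0.33*u^2 + 0.55*u + 2.71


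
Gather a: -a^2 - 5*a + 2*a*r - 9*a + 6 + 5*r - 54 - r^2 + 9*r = -a^2 + a*(2*r - 14) - r^2 + 14*r - 48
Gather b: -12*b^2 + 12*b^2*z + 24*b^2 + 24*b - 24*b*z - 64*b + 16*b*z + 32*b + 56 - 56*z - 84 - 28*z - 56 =b^2*(12*z + 12) + b*(-8*z - 8) - 84*z - 84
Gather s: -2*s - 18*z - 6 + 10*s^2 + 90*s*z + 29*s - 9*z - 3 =10*s^2 + s*(90*z + 27) - 27*z - 9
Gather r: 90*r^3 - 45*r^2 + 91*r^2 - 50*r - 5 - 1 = 90*r^3 + 46*r^2 - 50*r - 6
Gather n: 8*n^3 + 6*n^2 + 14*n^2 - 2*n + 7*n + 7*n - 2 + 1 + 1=8*n^3 + 20*n^2 + 12*n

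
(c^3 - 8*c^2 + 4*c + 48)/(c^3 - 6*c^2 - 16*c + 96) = (c + 2)/(c + 4)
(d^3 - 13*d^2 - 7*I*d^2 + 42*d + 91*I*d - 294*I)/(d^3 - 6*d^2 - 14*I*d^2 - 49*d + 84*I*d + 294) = (d - 7)/(d - 7*I)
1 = 1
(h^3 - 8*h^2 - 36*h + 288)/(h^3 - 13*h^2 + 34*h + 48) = (h + 6)/(h + 1)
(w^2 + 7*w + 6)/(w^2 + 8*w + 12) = (w + 1)/(w + 2)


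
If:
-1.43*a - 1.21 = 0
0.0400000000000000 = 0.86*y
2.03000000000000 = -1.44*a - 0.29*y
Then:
No Solution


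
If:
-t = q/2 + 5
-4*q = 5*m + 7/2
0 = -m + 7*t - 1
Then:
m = 527/54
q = -353/27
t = 83/54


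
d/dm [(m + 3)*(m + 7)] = 2*m + 10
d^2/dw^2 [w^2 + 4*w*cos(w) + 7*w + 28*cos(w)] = -4*w*cos(w) - 8*sin(w) - 28*cos(w) + 2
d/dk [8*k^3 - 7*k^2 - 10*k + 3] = 24*k^2 - 14*k - 10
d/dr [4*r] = 4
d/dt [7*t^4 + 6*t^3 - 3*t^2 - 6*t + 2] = 28*t^3 + 18*t^2 - 6*t - 6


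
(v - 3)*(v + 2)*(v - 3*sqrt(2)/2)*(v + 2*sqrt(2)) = v^4 - v^3 + sqrt(2)*v^3/2 - 12*v^2 - sqrt(2)*v^2/2 - 3*sqrt(2)*v + 6*v + 36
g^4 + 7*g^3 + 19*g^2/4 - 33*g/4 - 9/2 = (g - 1)*(g + 1/2)*(g + 3/2)*(g + 6)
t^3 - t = t*(t - 1)*(t + 1)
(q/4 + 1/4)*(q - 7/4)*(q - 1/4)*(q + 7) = q^4/4 + 3*q^3/2 - 137*q^2/64 - 21*q/8 + 49/64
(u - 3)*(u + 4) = u^2 + u - 12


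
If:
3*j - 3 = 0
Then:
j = 1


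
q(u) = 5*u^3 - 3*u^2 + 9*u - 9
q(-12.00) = -9189.00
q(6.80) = 1485.64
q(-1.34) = -38.48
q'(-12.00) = 2241.00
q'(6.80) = 661.80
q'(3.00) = 126.00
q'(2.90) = 117.75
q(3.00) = 126.00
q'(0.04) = 8.78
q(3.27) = 163.18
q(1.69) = 21.78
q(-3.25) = -241.58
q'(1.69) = 41.70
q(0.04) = -8.64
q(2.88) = 111.48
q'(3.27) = 149.77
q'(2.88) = 116.14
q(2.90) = 113.82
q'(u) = 15*u^2 - 6*u + 9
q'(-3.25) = 186.94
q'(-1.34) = 43.97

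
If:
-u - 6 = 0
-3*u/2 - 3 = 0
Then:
No Solution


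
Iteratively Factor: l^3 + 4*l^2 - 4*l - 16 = (l + 4)*(l^2 - 4) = (l + 2)*(l + 4)*(l - 2)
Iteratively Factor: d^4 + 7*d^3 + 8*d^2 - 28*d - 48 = (d - 2)*(d^3 + 9*d^2 + 26*d + 24) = (d - 2)*(d + 4)*(d^2 + 5*d + 6) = (d - 2)*(d + 3)*(d + 4)*(d + 2)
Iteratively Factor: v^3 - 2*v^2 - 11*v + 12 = (v - 1)*(v^2 - v - 12) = (v - 4)*(v - 1)*(v + 3)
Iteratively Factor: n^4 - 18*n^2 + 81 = (n + 3)*(n^3 - 3*n^2 - 9*n + 27) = (n - 3)*(n + 3)*(n^2 - 9) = (n - 3)^2*(n + 3)*(n + 3)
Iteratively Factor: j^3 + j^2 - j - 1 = (j + 1)*(j^2 - 1) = (j + 1)^2*(j - 1)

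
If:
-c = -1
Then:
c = 1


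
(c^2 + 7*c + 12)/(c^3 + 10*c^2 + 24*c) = (c + 3)/(c*(c + 6))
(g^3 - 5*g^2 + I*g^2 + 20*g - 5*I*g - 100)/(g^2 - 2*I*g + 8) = (g^2 + 5*g*(-1 + I) - 25*I)/(g + 2*I)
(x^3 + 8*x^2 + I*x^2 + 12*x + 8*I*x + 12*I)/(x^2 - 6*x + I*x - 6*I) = (x^2 + 8*x + 12)/(x - 6)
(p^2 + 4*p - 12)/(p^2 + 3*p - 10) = (p + 6)/(p + 5)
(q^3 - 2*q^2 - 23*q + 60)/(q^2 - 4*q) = q + 2 - 15/q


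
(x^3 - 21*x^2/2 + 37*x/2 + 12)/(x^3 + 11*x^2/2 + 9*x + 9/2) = (2*x^3 - 21*x^2 + 37*x + 24)/(2*x^3 + 11*x^2 + 18*x + 9)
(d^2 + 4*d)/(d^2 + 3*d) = (d + 4)/(d + 3)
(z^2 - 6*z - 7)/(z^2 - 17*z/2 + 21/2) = 2*(z + 1)/(2*z - 3)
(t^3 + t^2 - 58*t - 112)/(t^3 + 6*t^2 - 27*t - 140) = (t^2 - 6*t - 16)/(t^2 - t - 20)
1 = 1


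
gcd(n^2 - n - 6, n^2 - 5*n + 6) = n - 3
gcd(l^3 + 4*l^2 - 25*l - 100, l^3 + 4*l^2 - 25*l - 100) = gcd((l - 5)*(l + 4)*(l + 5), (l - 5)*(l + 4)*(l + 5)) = l^3 + 4*l^2 - 25*l - 100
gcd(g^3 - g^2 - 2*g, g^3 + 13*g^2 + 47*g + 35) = g + 1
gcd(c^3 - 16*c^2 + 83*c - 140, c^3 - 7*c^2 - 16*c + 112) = c^2 - 11*c + 28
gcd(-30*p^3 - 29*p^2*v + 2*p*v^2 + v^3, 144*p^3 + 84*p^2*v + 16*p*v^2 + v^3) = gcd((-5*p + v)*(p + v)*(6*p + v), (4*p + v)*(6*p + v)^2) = 6*p + v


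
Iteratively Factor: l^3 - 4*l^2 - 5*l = (l + 1)*(l^2 - 5*l) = l*(l + 1)*(l - 5)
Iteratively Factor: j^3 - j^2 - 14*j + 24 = (j - 2)*(j^2 + j - 12) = (j - 3)*(j - 2)*(j + 4)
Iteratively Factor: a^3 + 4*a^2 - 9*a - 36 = (a + 3)*(a^2 + a - 12) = (a - 3)*(a + 3)*(a + 4)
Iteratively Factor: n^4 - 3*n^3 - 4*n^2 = (n - 4)*(n^3 + n^2) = n*(n - 4)*(n^2 + n) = n*(n - 4)*(n + 1)*(n)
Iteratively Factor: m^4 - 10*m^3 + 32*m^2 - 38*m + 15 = (m - 1)*(m^3 - 9*m^2 + 23*m - 15) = (m - 5)*(m - 1)*(m^2 - 4*m + 3) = (m - 5)*(m - 3)*(m - 1)*(m - 1)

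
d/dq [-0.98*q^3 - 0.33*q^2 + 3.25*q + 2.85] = -2.94*q^2 - 0.66*q + 3.25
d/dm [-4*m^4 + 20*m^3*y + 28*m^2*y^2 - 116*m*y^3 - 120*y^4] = -16*m^3 + 60*m^2*y + 56*m*y^2 - 116*y^3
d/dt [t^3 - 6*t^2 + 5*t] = 3*t^2 - 12*t + 5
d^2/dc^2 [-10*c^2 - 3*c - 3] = -20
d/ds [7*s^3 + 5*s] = 21*s^2 + 5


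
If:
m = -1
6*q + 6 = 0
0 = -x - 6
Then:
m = -1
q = -1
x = -6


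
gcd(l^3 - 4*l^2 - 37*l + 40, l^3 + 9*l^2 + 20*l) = l + 5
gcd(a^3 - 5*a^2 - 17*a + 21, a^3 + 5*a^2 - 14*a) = 1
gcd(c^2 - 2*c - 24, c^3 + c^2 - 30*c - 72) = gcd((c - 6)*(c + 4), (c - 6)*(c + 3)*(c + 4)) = c^2 - 2*c - 24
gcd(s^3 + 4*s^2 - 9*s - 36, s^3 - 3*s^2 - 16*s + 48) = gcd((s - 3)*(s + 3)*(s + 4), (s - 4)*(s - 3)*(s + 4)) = s^2 + s - 12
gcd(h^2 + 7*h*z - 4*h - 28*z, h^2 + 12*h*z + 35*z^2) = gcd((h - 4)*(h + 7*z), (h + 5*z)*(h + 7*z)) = h + 7*z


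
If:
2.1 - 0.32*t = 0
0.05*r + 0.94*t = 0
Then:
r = -123.38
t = 6.56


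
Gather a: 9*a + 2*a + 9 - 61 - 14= 11*a - 66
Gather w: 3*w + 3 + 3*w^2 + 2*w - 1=3*w^2 + 5*w + 2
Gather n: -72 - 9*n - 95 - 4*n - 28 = -13*n - 195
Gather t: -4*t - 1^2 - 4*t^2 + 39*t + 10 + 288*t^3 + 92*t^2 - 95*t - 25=288*t^3 + 88*t^2 - 60*t - 16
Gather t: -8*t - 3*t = -11*t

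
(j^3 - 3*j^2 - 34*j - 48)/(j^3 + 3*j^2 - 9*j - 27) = (j^2 - 6*j - 16)/(j^2 - 9)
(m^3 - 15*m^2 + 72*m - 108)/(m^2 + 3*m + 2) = (m^3 - 15*m^2 + 72*m - 108)/(m^2 + 3*m + 2)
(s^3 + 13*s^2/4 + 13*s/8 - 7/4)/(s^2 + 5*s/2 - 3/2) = (4*s^2 + 15*s + 14)/(4*(s + 3))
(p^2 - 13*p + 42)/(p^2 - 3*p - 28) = (p - 6)/(p + 4)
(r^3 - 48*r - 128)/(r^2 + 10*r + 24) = (r^2 - 4*r - 32)/(r + 6)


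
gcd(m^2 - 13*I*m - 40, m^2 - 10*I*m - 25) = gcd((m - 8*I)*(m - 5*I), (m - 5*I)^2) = m - 5*I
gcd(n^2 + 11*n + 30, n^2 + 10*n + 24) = n + 6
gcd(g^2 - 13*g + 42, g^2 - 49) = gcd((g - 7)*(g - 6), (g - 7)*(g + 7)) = g - 7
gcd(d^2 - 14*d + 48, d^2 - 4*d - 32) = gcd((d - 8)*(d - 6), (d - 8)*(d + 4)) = d - 8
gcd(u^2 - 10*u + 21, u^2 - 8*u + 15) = u - 3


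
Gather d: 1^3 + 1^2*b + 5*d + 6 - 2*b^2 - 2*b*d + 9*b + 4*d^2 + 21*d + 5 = -2*b^2 + 10*b + 4*d^2 + d*(26 - 2*b) + 12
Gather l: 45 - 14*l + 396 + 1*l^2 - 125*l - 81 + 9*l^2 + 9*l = 10*l^2 - 130*l + 360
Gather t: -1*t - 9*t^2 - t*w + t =-9*t^2 - t*w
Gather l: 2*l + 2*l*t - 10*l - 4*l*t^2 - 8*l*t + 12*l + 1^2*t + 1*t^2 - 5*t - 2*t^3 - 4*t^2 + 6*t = l*(-4*t^2 - 6*t + 4) - 2*t^3 - 3*t^2 + 2*t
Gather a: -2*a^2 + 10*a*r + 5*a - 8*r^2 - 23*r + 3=-2*a^2 + a*(10*r + 5) - 8*r^2 - 23*r + 3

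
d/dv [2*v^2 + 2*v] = 4*v + 2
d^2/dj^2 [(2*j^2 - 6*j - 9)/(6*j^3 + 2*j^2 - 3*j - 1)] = 2*(72*j^6 - 648*j^5 - 2052*j^4 - 900*j^3 + 174*j^2 - 36*j - 79)/(216*j^9 + 216*j^8 - 252*j^7 - 316*j^6 + 54*j^5 + 150*j^4 + 27*j^3 - 21*j^2 - 9*j - 1)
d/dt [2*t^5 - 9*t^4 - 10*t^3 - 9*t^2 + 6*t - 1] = 10*t^4 - 36*t^3 - 30*t^2 - 18*t + 6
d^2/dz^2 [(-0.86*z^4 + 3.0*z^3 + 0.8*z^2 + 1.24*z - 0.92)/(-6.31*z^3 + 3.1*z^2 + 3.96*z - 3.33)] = (-4.54747350886464e-13*z^7 - 121.563888*z^6 - 791.087892*z^5 + 1249.25628*z^4 - 456.238576*z^3 + 530.02812*z^2 - 324.627696*z - 2.59704)/(251.239591*z^9 - 370.28973*z^8 - 291.097968*z^7 + 832.741199*z^6 - 208.142892*z^5 - 549.087228*z^4 + 393.088221*z^3 + 53.532414*z^2 - 131.736132*z + 36.926037)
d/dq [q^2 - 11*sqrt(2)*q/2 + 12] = 2*q - 11*sqrt(2)/2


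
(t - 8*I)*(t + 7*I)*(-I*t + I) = -I*t^3 - t^2 + I*t^2 + t - 56*I*t + 56*I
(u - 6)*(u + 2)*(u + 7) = u^3 + 3*u^2 - 40*u - 84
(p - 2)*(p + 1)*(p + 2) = p^3 + p^2 - 4*p - 4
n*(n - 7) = n^2 - 7*n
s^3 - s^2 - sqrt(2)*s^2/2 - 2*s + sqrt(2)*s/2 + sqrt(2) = (s - 2)*(s + 1)*(s - sqrt(2)/2)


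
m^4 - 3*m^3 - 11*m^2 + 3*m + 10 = (m - 5)*(m - 1)*(m + 1)*(m + 2)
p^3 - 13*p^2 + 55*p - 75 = (p - 5)^2*(p - 3)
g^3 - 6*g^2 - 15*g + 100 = (g - 5)^2*(g + 4)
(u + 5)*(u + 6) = u^2 + 11*u + 30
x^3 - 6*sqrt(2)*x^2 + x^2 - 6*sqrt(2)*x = x*(x + 1)*(x - 6*sqrt(2))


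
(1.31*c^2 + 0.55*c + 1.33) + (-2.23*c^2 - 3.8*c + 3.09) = -0.92*c^2 - 3.25*c + 4.42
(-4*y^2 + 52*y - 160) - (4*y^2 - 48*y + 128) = -8*y^2 + 100*y - 288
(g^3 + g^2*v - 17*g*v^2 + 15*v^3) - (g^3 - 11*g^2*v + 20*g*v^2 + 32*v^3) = 12*g^2*v - 37*g*v^2 - 17*v^3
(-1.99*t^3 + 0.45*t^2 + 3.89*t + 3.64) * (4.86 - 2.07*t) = 4.1193*t^4 - 10.6029*t^3 - 5.8653*t^2 + 11.3706*t + 17.6904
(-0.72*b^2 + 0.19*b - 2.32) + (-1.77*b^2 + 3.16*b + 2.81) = -2.49*b^2 + 3.35*b + 0.49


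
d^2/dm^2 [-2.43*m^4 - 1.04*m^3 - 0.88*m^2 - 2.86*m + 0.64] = -29.16*m^2 - 6.24*m - 1.76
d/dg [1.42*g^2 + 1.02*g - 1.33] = 2.84*g + 1.02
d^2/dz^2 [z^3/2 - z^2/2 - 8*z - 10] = 3*z - 1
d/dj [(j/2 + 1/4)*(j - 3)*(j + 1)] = 3*j^2/2 - 3*j/2 - 2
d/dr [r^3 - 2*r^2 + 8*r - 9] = 3*r^2 - 4*r + 8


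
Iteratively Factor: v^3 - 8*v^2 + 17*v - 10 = (v - 5)*(v^2 - 3*v + 2) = (v - 5)*(v - 1)*(v - 2)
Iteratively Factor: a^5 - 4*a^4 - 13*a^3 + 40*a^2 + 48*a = (a + 3)*(a^4 - 7*a^3 + 8*a^2 + 16*a) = a*(a + 3)*(a^3 - 7*a^2 + 8*a + 16) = a*(a - 4)*(a + 3)*(a^2 - 3*a - 4) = a*(a - 4)*(a + 1)*(a + 3)*(a - 4)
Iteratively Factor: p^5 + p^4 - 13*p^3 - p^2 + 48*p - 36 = (p + 3)*(p^4 - 2*p^3 - 7*p^2 + 20*p - 12) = (p - 2)*(p + 3)*(p^3 - 7*p + 6) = (p - 2)*(p + 3)^2*(p^2 - 3*p + 2) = (p - 2)^2*(p + 3)^2*(p - 1)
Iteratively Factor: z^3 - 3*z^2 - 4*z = (z + 1)*(z^2 - 4*z) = z*(z + 1)*(z - 4)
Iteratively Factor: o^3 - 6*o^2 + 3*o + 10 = (o + 1)*(o^2 - 7*o + 10) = (o - 2)*(o + 1)*(o - 5)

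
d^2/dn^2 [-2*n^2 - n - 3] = -4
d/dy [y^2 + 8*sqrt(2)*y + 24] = 2*y + 8*sqrt(2)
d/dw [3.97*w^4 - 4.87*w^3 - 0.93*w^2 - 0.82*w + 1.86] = 15.88*w^3 - 14.61*w^2 - 1.86*w - 0.82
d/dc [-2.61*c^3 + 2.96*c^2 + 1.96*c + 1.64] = -7.83*c^2 + 5.92*c + 1.96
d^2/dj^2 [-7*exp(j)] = -7*exp(j)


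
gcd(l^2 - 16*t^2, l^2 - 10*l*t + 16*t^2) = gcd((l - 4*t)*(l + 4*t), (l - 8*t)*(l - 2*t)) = 1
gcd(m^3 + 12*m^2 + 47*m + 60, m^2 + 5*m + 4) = m + 4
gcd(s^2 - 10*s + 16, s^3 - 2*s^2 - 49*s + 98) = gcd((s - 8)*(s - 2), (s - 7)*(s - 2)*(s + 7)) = s - 2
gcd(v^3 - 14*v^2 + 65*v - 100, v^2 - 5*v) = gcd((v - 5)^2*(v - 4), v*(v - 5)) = v - 5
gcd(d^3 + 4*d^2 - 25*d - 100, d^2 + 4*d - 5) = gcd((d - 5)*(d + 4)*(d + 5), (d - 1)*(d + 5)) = d + 5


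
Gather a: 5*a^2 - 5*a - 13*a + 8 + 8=5*a^2 - 18*a + 16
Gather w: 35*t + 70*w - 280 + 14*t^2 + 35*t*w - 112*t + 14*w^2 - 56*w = 14*t^2 - 77*t + 14*w^2 + w*(35*t + 14) - 280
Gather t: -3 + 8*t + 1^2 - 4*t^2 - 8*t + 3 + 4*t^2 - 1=0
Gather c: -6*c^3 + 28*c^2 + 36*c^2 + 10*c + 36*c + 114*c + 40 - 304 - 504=-6*c^3 + 64*c^2 + 160*c - 768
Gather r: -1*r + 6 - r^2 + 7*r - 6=-r^2 + 6*r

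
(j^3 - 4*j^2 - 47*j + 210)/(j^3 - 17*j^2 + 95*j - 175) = (j^2 + j - 42)/(j^2 - 12*j + 35)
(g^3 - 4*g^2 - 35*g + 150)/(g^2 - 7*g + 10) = (g^2 + g - 30)/(g - 2)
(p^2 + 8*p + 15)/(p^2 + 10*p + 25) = (p + 3)/(p + 5)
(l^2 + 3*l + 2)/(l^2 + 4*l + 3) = (l + 2)/(l + 3)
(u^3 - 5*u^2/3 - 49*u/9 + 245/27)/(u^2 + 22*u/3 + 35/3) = (u^2 - 4*u + 35/9)/(u + 5)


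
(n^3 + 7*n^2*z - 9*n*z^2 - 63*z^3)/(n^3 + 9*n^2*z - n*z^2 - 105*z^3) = (n + 3*z)/(n + 5*z)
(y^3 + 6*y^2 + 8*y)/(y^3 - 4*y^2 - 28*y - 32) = y*(y + 4)/(y^2 - 6*y - 16)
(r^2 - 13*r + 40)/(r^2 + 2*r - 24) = (r^2 - 13*r + 40)/(r^2 + 2*r - 24)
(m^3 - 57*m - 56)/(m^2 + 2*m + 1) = (m^2 - m - 56)/(m + 1)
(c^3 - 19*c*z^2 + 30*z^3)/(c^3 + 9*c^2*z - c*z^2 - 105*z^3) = (c - 2*z)/(c + 7*z)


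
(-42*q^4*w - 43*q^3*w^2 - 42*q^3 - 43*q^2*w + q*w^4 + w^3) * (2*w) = -84*q^4*w^2 - 86*q^3*w^3 - 84*q^3*w - 86*q^2*w^2 + 2*q*w^5 + 2*w^4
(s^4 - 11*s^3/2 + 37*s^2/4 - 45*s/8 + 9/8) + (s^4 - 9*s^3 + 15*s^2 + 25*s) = 2*s^4 - 29*s^3/2 + 97*s^2/4 + 155*s/8 + 9/8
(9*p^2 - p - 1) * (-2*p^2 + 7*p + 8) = -18*p^4 + 65*p^3 + 67*p^2 - 15*p - 8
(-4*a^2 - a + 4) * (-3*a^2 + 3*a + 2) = 12*a^4 - 9*a^3 - 23*a^2 + 10*a + 8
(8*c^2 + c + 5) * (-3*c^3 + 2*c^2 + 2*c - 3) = -24*c^5 + 13*c^4 + 3*c^3 - 12*c^2 + 7*c - 15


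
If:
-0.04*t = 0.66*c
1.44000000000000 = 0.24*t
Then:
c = -0.36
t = 6.00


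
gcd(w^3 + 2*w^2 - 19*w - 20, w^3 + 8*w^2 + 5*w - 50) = w + 5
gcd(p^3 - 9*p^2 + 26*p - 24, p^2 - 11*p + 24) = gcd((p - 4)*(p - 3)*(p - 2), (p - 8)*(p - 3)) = p - 3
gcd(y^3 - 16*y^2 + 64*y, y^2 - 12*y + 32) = y - 8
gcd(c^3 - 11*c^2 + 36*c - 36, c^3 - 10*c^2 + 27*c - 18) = c^2 - 9*c + 18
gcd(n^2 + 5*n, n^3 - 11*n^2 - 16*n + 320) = n + 5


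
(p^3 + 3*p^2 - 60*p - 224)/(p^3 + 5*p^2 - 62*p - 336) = (p + 4)/(p + 6)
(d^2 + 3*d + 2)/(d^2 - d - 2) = (d + 2)/(d - 2)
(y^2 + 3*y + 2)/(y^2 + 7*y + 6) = (y + 2)/(y + 6)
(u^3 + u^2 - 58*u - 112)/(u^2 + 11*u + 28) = (u^2 - 6*u - 16)/(u + 4)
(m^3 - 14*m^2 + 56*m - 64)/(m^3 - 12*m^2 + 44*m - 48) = (m - 8)/(m - 6)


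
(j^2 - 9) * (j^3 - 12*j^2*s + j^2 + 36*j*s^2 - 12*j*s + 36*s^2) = j^5 - 12*j^4*s + j^4 + 36*j^3*s^2 - 12*j^3*s - 9*j^3 + 36*j^2*s^2 + 108*j^2*s - 9*j^2 - 324*j*s^2 + 108*j*s - 324*s^2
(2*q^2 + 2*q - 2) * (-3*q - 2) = -6*q^3 - 10*q^2 + 2*q + 4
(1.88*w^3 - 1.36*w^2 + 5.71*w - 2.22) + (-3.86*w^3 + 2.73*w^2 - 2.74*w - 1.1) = -1.98*w^3 + 1.37*w^2 + 2.97*w - 3.32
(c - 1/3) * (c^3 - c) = c^4 - c^3/3 - c^2 + c/3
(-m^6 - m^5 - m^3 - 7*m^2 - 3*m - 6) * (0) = 0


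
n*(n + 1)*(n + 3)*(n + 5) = n^4 + 9*n^3 + 23*n^2 + 15*n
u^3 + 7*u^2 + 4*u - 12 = (u - 1)*(u + 2)*(u + 6)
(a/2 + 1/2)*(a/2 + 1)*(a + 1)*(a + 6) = a^4/4 + 5*a^3/2 + 29*a^2/4 + 8*a + 3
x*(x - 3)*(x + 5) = x^3 + 2*x^2 - 15*x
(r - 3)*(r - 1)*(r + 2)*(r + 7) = r^4 + 5*r^3 - 19*r^2 - 29*r + 42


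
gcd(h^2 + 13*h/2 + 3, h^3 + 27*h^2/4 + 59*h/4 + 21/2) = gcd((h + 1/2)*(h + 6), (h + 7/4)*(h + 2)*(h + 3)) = 1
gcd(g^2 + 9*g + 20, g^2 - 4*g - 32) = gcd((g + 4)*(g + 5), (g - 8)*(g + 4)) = g + 4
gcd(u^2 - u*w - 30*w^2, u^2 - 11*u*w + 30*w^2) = u - 6*w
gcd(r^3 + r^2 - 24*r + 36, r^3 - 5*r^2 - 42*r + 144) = r^2 + 3*r - 18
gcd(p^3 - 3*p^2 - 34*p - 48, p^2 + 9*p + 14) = p + 2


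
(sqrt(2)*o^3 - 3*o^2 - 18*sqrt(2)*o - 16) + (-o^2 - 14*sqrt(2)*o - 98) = sqrt(2)*o^3 - 4*o^2 - 32*sqrt(2)*o - 114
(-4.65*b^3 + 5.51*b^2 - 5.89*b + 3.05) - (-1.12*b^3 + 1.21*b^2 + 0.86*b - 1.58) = -3.53*b^3 + 4.3*b^2 - 6.75*b + 4.63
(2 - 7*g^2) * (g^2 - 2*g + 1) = -7*g^4 + 14*g^3 - 5*g^2 - 4*g + 2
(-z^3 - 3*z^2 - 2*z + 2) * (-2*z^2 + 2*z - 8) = 2*z^5 + 4*z^4 + 6*z^3 + 16*z^2 + 20*z - 16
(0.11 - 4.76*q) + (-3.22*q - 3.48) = -7.98*q - 3.37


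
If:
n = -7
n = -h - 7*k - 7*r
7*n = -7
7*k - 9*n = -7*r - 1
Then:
No Solution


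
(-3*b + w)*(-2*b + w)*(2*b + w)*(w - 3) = 12*b^3*w - 36*b^3 - 4*b^2*w^2 + 12*b^2*w - 3*b*w^3 + 9*b*w^2 + w^4 - 3*w^3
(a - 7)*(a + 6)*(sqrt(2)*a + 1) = sqrt(2)*a^3 - sqrt(2)*a^2 + a^2 - 42*sqrt(2)*a - a - 42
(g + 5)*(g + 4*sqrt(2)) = g^2 + 5*g + 4*sqrt(2)*g + 20*sqrt(2)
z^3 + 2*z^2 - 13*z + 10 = (z - 2)*(z - 1)*(z + 5)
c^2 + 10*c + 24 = (c + 4)*(c + 6)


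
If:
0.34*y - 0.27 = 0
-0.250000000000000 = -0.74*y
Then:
No Solution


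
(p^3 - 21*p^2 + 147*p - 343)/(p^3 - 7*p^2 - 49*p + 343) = (p - 7)/(p + 7)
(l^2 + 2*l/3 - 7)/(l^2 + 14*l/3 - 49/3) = (l + 3)/(l + 7)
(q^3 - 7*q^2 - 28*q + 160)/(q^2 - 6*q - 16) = (q^2 + q - 20)/(q + 2)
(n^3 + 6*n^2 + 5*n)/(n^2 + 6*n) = (n^2 + 6*n + 5)/(n + 6)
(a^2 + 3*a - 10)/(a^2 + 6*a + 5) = (a - 2)/(a + 1)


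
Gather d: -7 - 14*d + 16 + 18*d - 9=4*d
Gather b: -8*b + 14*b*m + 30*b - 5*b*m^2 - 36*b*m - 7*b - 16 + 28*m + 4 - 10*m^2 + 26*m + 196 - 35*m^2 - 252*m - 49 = b*(-5*m^2 - 22*m + 15) - 45*m^2 - 198*m + 135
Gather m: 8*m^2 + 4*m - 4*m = 8*m^2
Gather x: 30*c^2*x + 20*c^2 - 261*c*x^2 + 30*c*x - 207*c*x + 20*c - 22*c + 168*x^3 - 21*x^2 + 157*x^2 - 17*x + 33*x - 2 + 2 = 20*c^2 - 2*c + 168*x^3 + x^2*(136 - 261*c) + x*(30*c^2 - 177*c + 16)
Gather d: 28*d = 28*d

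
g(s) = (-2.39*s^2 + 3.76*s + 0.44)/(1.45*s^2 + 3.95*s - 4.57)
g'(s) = (3.76 - 4.78*s)/(1.45*s^2 + 3.95*s - 4.57) + (-2.9*s - 3.95)*(-2.39*s^2 + 3.76*s + 0.44)/(1.45*s^2 + 3.95*s - 4.57)^2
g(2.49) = -0.35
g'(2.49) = -0.30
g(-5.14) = -6.11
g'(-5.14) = -2.87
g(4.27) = -0.70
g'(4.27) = -0.14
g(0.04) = -0.13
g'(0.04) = -0.93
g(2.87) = -0.45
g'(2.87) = -0.24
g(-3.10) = 11.87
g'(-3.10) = -27.21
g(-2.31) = 3.52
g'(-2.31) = -4.11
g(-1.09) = 0.91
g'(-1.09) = -1.15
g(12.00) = -1.19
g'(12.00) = -0.03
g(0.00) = -0.10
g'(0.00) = -0.91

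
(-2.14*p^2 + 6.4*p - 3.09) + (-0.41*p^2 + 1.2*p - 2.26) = -2.55*p^2 + 7.6*p - 5.35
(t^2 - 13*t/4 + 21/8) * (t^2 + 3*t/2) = t^4 - 7*t^3/4 - 9*t^2/4 + 63*t/16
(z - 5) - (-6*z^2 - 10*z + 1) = 6*z^2 + 11*z - 6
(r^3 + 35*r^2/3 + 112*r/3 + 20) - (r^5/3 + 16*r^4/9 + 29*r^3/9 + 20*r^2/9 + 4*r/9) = -r^5/3 - 16*r^4/9 - 20*r^3/9 + 85*r^2/9 + 332*r/9 + 20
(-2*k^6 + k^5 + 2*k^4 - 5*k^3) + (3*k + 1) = -2*k^6 + k^5 + 2*k^4 - 5*k^3 + 3*k + 1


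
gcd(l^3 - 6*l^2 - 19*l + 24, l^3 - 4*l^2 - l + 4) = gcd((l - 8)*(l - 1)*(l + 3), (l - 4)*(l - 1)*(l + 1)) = l - 1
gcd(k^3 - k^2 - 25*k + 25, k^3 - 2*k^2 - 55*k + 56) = k - 1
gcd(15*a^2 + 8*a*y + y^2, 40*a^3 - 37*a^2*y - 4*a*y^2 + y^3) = 5*a + y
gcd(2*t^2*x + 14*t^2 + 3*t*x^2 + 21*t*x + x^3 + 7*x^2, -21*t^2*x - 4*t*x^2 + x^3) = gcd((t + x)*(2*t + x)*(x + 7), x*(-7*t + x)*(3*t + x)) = 1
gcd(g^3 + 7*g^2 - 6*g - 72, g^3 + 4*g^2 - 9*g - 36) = g^2 + g - 12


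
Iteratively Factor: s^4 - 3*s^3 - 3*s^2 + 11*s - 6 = (s - 1)*(s^3 - 2*s^2 - 5*s + 6) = (s - 1)^2*(s^2 - s - 6) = (s - 1)^2*(s + 2)*(s - 3)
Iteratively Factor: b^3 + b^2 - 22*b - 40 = (b - 5)*(b^2 + 6*b + 8) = (b - 5)*(b + 2)*(b + 4)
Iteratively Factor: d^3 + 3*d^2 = (d)*(d^2 + 3*d) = d*(d + 3)*(d)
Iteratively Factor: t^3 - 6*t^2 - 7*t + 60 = (t - 5)*(t^2 - t - 12) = (t - 5)*(t - 4)*(t + 3)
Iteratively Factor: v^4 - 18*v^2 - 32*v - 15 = (v - 5)*(v^3 + 5*v^2 + 7*v + 3) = (v - 5)*(v + 1)*(v^2 + 4*v + 3) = (v - 5)*(v + 1)^2*(v + 3)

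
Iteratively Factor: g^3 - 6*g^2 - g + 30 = (g - 5)*(g^2 - g - 6) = (g - 5)*(g + 2)*(g - 3)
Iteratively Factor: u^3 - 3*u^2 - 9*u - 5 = (u + 1)*(u^2 - 4*u - 5) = (u + 1)^2*(u - 5)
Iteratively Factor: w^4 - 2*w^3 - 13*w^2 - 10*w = (w - 5)*(w^3 + 3*w^2 + 2*w) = w*(w - 5)*(w^2 + 3*w + 2) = w*(w - 5)*(w + 2)*(w + 1)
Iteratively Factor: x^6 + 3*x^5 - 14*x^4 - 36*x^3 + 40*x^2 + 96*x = (x + 4)*(x^5 - x^4 - 10*x^3 + 4*x^2 + 24*x) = x*(x + 4)*(x^4 - x^3 - 10*x^2 + 4*x + 24) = x*(x - 3)*(x + 4)*(x^3 + 2*x^2 - 4*x - 8) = x*(x - 3)*(x + 2)*(x + 4)*(x^2 - 4) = x*(x - 3)*(x + 2)^2*(x + 4)*(x - 2)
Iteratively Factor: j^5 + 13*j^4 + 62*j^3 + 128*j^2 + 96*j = (j + 4)*(j^4 + 9*j^3 + 26*j^2 + 24*j) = (j + 4)^2*(j^3 + 5*j^2 + 6*j) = (j + 2)*(j + 4)^2*(j^2 + 3*j) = (j + 2)*(j + 3)*(j + 4)^2*(j)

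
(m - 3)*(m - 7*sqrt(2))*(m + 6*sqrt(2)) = m^3 - 3*m^2 - sqrt(2)*m^2 - 84*m + 3*sqrt(2)*m + 252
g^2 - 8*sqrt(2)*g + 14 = (g - 7*sqrt(2))*(g - sqrt(2))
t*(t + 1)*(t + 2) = t^3 + 3*t^2 + 2*t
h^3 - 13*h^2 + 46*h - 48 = (h - 8)*(h - 3)*(h - 2)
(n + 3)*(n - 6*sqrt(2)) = n^2 - 6*sqrt(2)*n + 3*n - 18*sqrt(2)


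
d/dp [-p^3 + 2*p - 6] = 2 - 3*p^2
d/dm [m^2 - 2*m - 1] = 2*m - 2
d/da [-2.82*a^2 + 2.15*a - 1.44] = 2.15 - 5.64*a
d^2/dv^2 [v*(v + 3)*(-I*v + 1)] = -6*I*v + 2 - 6*I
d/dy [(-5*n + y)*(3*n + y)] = -2*n + 2*y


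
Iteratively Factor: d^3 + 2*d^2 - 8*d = (d)*(d^2 + 2*d - 8) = d*(d + 4)*(d - 2)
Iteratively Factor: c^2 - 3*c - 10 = (c - 5)*(c + 2)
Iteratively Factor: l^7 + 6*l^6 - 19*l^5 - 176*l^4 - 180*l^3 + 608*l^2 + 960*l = (l)*(l^6 + 6*l^5 - 19*l^4 - 176*l^3 - 180*l^2 + 608*l + 960) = l*(l + 3)*(l^5 + 3*l^4 - 28*l^3 - 92*l^2 + 96*l + 320) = l*(l + 2)*(l + 3)*(l^4 + l^3 - 30*l^2 - 32*l + 160) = l*(l - 5)*(l + 2)*(l + 3)*(l^3 + 6*l^2 - 32) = l*(l - 5)*(l - 2)*(l + 2)*(l + 3)*(l^2 + 8*l + 16) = l*(l - 5)*(l - 2)*(l + 2)*(l + 3)*(l + 4)*(l + 4)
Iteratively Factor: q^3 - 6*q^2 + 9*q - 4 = (q - 1)*(q^2 - 5*q + 4) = (q - 1)^2*(q - 4)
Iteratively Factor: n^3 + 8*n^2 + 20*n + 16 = (n + 4)*(n^2 + 4*n + 4) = (n + 2)*(n + 4)*(n + 2)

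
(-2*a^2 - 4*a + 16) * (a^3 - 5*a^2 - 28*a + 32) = -2*a^5 + 6*a^4 + 92*a^3 - 32*a^2 - 576*a + 512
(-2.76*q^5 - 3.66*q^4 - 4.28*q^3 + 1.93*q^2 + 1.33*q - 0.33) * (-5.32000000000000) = 14.6832*q^5 + 19.4712*q^4 + 22.7696*q^3 - 10.2676*q^2 - 7.0756*q + 1.7556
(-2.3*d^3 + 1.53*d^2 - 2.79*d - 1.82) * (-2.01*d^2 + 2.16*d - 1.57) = 4.623*d^5 - 8.0433*d^4 + 12.5237*d^3 - 4.7703*d^2 + 0.4491*d + 2.8574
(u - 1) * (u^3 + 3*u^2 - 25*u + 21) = u^4 + 2*u^3 - 28*u^2 + 46*u - 21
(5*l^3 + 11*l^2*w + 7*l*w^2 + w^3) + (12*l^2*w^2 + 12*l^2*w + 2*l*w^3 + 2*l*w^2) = 5*l^3 + 12*l^2*w^2 + 23*l^2*w + 2*l*w^3 + 9*l*w^2 + w^3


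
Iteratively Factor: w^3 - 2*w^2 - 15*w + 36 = (w - 3)*(w^2 + w - 12) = (w - 3)*(w + 4)*(w - 3)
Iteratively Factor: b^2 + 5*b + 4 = (b + 1)*(b + 4)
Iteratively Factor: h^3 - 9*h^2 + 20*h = (h - 5)*(h^2 - 4*h) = h*(h - 5)*(h - 4)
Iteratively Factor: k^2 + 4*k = (k)*(k + 4)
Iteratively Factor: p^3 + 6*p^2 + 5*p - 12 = (p + 3)*(p^2 + 3*p - 4) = (p - 1)*(p + 3)*(p + 4)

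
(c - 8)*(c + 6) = c^2 - 2*c - 48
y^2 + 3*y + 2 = (y + 1)*(y + 2)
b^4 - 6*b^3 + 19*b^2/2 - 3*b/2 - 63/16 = (b - 7/2)*(b - 3/2)^2*(b + 1/2)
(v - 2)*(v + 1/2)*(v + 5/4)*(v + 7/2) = v^4 + 13*v^3/4 - 15*v^2/4 - 181*v/16 - 35/8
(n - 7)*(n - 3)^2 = n^3 - 13*n^2 + 51*n - 63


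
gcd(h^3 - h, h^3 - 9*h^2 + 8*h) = h^2 - h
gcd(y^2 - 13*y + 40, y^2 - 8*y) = y - 8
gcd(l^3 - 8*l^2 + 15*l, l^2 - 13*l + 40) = l - 5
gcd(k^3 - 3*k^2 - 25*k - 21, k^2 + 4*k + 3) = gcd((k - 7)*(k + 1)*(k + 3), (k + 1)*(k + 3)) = k^2 + 4*k + 3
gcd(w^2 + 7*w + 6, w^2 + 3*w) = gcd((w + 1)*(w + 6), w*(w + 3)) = 1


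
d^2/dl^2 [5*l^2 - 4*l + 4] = 10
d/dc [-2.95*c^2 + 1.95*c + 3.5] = 1.95 - 5.9*c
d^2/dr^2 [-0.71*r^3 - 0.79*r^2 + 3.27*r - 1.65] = -4.26*r - 1.58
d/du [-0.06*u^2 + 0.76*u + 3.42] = 0.76 - 0.12*u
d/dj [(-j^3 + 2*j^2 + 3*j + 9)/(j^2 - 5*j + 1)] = (-j^4 + 10*j^3 - 16*j^2 - 14*j + 48)/(j^4 - 10*j^3 + 27*j^2 - 10*j + 1)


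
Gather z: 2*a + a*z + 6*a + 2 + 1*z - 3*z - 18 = 8*a + z*(a - 2) - 16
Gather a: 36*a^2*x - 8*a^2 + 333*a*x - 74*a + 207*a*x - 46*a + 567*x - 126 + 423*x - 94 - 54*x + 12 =a^2*(36*x - 8) + a*(540*x - 120) + 936*x - 208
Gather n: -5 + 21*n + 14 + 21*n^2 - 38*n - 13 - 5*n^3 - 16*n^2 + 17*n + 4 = -5*n^3 + 5*n^2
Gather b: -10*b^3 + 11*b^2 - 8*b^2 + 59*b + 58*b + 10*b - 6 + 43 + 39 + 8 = -10*b^3 + 3*b^2 + 127*b + 84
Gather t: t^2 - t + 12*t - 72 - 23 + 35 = t^2 + 11*t - 60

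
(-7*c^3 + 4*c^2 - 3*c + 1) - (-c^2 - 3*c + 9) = -7*c^3 + 5*c^2 - 8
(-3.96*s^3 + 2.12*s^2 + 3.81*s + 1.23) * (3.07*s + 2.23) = -12.1572*s^4 - 2.3224*s^3 + 16.4243*s^2 + 12.2724*s + 2.7429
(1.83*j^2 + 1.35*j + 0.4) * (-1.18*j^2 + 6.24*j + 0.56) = -2.1594*j^4 + 9.8262*j^3 + 8.9768*j^2 + 3.252*j + 0.224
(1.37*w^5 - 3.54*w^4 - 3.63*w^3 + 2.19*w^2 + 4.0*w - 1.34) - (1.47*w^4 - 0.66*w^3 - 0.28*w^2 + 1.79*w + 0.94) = 1.37*w^5 - 5.01*w^4 - 2.97*w^3 + 2.47*w^2 + 2.21*w - 2.28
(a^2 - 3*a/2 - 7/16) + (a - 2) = a^2 - a/2 - 39/16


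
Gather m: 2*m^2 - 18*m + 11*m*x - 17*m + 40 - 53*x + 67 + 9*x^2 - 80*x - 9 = 2*m^2 + m*(11*x - 35) + 9*x^2 - 133*x + 98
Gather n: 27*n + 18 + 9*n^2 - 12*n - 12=9*n^2 + 15*n + 6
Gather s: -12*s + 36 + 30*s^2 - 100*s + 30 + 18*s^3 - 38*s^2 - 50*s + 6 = 18*s^3 - 8*s^2 - 162*s + 72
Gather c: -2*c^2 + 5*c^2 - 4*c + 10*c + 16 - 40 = 3*c^2 + 6*c - 24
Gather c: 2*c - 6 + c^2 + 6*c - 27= c^2 + 8*c - 33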